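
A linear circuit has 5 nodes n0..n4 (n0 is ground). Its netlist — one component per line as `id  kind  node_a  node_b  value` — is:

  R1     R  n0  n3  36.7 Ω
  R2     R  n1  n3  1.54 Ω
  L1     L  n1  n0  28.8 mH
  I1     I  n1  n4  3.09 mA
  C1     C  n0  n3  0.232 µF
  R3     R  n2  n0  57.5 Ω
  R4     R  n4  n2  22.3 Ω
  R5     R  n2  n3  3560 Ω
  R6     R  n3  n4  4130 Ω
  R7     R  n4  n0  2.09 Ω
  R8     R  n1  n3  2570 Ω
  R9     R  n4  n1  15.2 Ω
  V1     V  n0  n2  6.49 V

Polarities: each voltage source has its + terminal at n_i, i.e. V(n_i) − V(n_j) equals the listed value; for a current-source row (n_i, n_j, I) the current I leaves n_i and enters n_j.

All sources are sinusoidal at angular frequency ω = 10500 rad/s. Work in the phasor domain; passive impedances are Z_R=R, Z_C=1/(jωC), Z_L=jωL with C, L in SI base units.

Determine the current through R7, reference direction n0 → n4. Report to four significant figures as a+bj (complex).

MNA unknowns: 4 node voltages V₁..V_4 plus 1 source current (V1)
R1: Y=0.02725+0.000j on G[0,3]
R2: Y=0.6494+0.000j on G[1,3]
L1: Y=0.000-0.003307j on G[1,0]
I1: z[1]−=0.00309, z[4]+=0.00309
C1: Y=0.000+0.002436j on G[0,3]
R3: Y=0.01739+0.000j on G[2,0]
R4: Y=0.04484+0.000j on G[4,2]
R5: Y=0.0002809+0.000j on G[2,3]
R6: Y=0.0002421+0.000j on G[3,4]
R7: Y=0.4785+0.000j on G[4,0]
R8: Y=0.0003891+0.000j on G[1,3]
R9: Y=0.06579+0.000j on G[4,1]
V1: row V0−V2=6.49, i_V1 at 0,2
solve → V1=-0.4362-0.005391j, V2=-6.490+0.000j, V3=-0.4212-0.003656j, V4=-0.5374-0.0006033j
aux → i_V1=-0.3815+2.808e-05j

0.2572+0.0002887j A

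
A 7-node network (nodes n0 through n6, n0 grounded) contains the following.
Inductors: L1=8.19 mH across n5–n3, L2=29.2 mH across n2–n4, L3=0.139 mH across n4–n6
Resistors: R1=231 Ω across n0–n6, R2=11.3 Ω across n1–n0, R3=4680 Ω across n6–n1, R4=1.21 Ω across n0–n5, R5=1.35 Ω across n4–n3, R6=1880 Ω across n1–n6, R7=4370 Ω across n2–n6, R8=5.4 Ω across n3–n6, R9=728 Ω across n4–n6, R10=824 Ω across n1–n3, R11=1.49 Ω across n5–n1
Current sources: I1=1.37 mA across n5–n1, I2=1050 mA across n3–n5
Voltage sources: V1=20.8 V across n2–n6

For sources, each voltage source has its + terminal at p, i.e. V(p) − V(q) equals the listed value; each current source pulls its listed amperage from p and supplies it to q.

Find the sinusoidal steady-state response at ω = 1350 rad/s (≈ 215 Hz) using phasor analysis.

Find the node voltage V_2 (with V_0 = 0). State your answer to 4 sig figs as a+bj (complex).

Apply KCL at each of the 6 non-ground nodes and solve the resulting linear system.
Node n1: branches {I1, R2, R3, R6, R10, R11} → V_1 = 0.003391+0.02124j
Node n2: branches {R7, L2, V1} → V_2 = 19.93-11.43j
Node n3: branches {L1, R5, R8, R10, I2} → V_3 = -0.7916-11.49j
Node n4: branches {R5, L2, L3, R9} → V_4 = -0.7654-11.43j
Node n5: branches {L1, I1, R4, R11, I2} → V_5 = 0.004207+0.05758j
Node n6: branches {R1, R3, R6, R7, L3, R8, R9, V1} → V_6 = -0.8725-11.43j
Source currents: i(V1)=-0.004852+0.5249j

19.93-11.43j V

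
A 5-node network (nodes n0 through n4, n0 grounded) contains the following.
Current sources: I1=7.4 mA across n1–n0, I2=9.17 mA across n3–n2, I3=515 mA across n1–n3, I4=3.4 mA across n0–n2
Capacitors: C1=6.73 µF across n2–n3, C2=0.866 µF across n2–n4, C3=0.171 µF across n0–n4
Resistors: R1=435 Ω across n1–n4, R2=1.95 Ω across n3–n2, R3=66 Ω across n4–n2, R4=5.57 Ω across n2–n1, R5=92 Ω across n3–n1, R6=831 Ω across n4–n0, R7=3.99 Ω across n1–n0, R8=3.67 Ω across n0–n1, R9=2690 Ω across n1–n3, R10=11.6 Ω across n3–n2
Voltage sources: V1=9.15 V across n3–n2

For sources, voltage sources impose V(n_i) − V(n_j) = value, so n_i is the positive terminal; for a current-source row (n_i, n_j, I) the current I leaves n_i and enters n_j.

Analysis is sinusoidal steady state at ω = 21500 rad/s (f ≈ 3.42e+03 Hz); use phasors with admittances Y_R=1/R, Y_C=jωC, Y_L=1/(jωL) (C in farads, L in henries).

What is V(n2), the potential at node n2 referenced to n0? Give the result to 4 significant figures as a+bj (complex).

Apply KCL at each of the 4 non-ground nodes and solve the resulting linear system.
Node n1: branches {I1, R1, I3, R4, R5, R7, R8, R9} → V_1 = -0.01180-0.01234j
Node n2: branches {I2, C1, R2, R3, C2, I4, R4, R10, V1} → V_2 = 2.134-0.04617j
Node n3: branches {I2, C1, R2, I3, R5, R9, R10, V1} → V_3 = 11.28-0.04617j
Node n4: branches {R1, R3, C2, C3, R6} → V_4 = 1.761-0.01404j
Source currents: i(V1)=-5.102-1.324j

2.134-0.04617j V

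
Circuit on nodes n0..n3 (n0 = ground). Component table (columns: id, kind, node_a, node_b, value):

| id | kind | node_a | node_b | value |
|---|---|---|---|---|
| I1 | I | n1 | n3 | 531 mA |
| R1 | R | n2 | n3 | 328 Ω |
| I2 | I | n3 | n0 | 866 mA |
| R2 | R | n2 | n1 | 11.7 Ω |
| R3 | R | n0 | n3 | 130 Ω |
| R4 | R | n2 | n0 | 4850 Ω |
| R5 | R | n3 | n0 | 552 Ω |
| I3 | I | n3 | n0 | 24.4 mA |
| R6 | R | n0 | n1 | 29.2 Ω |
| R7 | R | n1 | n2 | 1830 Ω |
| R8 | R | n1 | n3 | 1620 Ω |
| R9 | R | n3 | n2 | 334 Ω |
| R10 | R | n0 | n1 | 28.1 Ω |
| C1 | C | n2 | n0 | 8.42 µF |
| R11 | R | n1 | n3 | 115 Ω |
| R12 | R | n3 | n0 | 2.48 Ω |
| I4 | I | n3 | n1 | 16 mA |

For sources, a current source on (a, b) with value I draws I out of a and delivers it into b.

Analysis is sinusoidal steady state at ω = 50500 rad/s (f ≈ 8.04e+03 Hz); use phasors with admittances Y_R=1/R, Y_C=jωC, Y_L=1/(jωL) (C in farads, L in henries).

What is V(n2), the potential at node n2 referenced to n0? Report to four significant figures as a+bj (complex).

Apply KCL at each of the 3 non-ground nodes and solve the resulting linear system.
Node n1: branches {I1, R2, R6, R7, R8, R10, R11, I4} → V_1 = -3.209+0.3379j
Node n2: branches {R1, R2, R4, R7, R9, C1} → V_2 = -0.07181+0.6470j
Node n3: branches {I1, R1, I2, R3, R5, I3, R8, R9, R11, R12, I4} → V_3 = -0.9478+0.01648j

-0.07181+0.6470j V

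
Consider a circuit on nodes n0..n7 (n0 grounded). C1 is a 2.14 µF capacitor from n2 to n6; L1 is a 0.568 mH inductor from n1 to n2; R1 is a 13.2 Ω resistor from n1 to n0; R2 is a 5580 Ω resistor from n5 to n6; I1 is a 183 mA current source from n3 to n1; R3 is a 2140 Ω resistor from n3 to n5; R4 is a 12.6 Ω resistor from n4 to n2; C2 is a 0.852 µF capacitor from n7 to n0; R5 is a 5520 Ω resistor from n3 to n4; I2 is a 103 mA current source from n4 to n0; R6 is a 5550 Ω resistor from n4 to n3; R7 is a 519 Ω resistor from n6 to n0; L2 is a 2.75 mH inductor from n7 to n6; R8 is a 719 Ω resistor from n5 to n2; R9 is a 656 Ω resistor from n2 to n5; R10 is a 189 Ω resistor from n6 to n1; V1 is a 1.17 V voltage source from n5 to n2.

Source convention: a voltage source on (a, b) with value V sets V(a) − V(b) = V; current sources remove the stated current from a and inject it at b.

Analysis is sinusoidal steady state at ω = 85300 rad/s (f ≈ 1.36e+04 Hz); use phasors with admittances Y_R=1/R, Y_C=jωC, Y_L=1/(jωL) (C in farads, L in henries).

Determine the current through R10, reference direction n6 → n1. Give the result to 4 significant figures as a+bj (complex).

-0.01435-0.05748j A

Element admittances at ω=85300 rad/s:
  Y(C1) = 0.000+0.1825j S between n2,n6
  Y(L1) = 0.000-0.02064j S between n1,n2
  Y(R1) = 0.07576+0.000j S between n1,n0
  Y(R2) = 0.0001792+0.000j S between n5,n6
  I1: injects 0.183 A into n1 (from n3)
  Y(R3) = 0.0004673+0.000j S between n3,n5
  Y(R4) = 0.07937+0.000j S between n4,n2
  Y(C2) = 0.000+0.07268j S between n7,n0
  Y(R5) = 0.0001812+0.000j S between n3,n4
  I2: injects 0.103 A into n0 (from n4)
  Y(R6) = 0.0001802+0.000j S between n4,n3
  Y(R7) = 0.001927+0.000j S between n6,n0
  Y(L2) = 0.000-0.004263j S between n7,n6
  Y(R8) = 0.001391+0.000j S between n5,n2
  Y(R9) = 0.001524+0.000j S between n2,n5
  Y(R10) = 0.005291+0.000j S between n6,n1
  V1: constraint V(n5)−V(n2) = 1.17
Assemble and solve the 8×8 MNA system:
  V(n1)=-0.6296+0.07462j  V(n2)=-3.689-10.41j  V(n3)=-224.9-10.41j  V(n4)=-5.983-10.41j  V(n5)=-2.519-10.41j  V(n6)=-3.342-10.79j  V(n7)=0.2083+0.6723j
  i(V1)=-0.1075-6.853e-05j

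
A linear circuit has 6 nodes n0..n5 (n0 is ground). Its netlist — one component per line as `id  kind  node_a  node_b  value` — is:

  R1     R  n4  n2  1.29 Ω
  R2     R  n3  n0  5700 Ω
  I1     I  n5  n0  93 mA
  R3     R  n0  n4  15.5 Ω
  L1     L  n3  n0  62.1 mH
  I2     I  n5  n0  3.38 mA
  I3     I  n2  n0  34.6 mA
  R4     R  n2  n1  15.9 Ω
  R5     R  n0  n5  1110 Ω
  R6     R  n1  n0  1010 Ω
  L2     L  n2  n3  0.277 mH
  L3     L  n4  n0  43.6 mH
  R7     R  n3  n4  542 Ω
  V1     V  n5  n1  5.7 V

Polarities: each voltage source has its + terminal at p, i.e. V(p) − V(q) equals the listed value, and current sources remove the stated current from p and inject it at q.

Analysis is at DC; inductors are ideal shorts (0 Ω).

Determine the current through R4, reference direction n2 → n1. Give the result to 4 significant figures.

Apply KCL at each of the 5 non-ground nodes and solve the resulting linear system.
Node n1: branches {R4, R6, V1} → V_1 = -1.567
Node n2: branches {R1, I3, R4, L2} → V_2 = 0.000
Node n3: branches {R2, L1, L2, R7} → V_3 = 0.000
Node n4: branches {R1, R3, L3, R7} → V_4 = 0.000
Node n5: branches {I1, I2, R5, V1} → V_5 = 4.133
Source currents: i(L1)=-0.1332, i(L2)=-0.1332, i(L3)=0.000, i(V1)=-0.1001

0.09855 A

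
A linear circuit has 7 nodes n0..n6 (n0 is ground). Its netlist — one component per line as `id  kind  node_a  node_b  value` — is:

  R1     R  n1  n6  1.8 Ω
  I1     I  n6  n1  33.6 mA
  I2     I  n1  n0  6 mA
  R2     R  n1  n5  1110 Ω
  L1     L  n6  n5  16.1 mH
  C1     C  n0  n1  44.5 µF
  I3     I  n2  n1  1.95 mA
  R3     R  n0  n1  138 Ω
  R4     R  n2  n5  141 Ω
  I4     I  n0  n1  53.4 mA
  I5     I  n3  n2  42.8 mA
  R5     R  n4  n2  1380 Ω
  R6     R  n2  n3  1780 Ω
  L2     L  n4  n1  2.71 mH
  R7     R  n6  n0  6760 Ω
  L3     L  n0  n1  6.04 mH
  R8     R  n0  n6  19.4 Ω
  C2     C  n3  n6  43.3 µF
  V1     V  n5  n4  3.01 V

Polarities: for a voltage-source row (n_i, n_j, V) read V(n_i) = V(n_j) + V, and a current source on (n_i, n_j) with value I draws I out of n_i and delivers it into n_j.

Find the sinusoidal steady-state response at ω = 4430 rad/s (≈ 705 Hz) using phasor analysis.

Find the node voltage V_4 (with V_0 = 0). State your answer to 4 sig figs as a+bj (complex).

-0.3272+0.05804j V

MNA unknowns: 6 node voltages V₁..V_6 plus 1 source current (V1)
R1: Y=0.5556+0.000j on G[1,6]
I1: z[6]−=0.0336, z[1]+=0.0336
I2: z[1]−=0.006, z[0]+=0.006
R2: Y=0.0009009+0.000j on G[1,5]
L1: Y=0.000-0.01402j on G[6,5]
C1: Y=0.000+0.1971j on G[0,1]
I3: z[2]−=0.00195, z[1]+=0.00195
R3: Y=0.007246+0.000j on G[0,1]
R4: Y=0.007092+0.000j on G[2,5]
I4: z[0]−=0.0534, z[1]+=0.0534
I5: z[3]−=0.0428, z[2]+=0.0428
R5: Y=0.0007246+0.000j on G[4,2]
R6: Y=0.0005618+0.000j on G[2,3]
L2: Y=0.000-0.08330j on G[4,1]
R7: Y=0.0001479+0.000j on G[6,0]
L3: Y=0.000-0.03737j on G[0,1]
R8: Y=0.05155+0.000j on G[0,6]
C2: Y=0.000+0.1918j on G[3,6]
V1: row V5−V4=3.01, i_V1 at 5,4
solve → V1=0.1195-0.2916j, V2=7.118+0.04568j, V3=-0.0004372-0.1263j, V4=-0.3272+0.05804j, V5=2.683+0.05804j, V6=-0.0009408-0.3286j
aux → i_V1=0.02373+0.03722j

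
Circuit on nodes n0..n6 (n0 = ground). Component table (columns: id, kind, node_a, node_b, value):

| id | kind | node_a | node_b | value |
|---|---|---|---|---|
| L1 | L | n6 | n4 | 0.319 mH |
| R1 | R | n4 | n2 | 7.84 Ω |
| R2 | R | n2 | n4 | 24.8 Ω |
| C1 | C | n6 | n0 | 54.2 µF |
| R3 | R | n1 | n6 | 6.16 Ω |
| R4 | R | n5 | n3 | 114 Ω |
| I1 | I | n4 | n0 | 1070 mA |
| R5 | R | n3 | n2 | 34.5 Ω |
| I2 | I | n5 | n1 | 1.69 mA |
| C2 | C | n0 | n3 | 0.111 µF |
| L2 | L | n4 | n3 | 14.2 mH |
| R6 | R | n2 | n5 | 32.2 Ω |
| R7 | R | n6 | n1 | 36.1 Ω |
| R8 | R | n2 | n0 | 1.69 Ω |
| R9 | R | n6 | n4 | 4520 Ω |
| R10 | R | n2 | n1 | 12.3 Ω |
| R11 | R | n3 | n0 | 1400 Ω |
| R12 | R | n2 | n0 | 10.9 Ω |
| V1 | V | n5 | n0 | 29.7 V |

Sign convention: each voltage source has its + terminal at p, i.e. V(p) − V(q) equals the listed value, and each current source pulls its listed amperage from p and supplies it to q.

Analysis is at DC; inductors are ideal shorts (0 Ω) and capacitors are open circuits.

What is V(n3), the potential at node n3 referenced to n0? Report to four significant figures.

Apply KCL at each of the 6 non-ground nodes and solve the resulting linear system.
Node n1: branches {R3, I2, R7, R10} → V_1 = -1.950
Node n2: branches {R1, R2, R5, R6, R8, R10, R12} → V_2 = 0.1986
Node n3: branches {R4, R5, C2, L2, R11} → V_3 = -2.879
Node n4: branches {L1, R1, R2, I1, L2, R9} → V_4 = -2.879
Node n5: branches {R4, I2, R6, V1} → V_5 = 29.70
Node n6: branches {L1, C1, R3, R7, R9} → V_6 = -2.879
Source currents: i(L1)=0.1764, i(L2)=-0.3770, i(V1)=-1.204

-2.879 V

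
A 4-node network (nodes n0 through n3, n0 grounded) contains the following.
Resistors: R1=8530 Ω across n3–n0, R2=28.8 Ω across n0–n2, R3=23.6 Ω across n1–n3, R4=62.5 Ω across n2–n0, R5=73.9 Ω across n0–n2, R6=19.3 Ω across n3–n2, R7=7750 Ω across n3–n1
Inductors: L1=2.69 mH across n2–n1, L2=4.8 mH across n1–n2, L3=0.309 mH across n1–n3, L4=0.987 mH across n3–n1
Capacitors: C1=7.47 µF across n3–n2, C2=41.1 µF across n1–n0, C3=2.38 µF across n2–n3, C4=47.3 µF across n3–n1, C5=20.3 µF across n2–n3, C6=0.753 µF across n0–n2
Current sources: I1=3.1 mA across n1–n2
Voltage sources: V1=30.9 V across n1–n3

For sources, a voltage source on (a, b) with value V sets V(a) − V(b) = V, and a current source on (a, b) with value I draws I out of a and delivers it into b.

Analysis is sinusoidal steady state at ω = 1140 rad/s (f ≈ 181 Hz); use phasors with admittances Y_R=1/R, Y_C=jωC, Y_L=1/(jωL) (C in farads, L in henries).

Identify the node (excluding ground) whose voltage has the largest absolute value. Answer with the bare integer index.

MNA unknowns: 3 node voltages V₁..V_3 plus 1 source current (V1)
R1: Y=0.0001172+0.000j on G[3,0]
L1: Y=0.000-0.3261j on G[2,1]
R2: Y=0.03472+0.000j on G[0,2]
R3: Y=0.04237+0.000j on G[1,3]
C1: Y=0.000+0.008516j on G[3,2]
C2: Y=0.000+0.04685j on G[1,0]
C3: Y=0.000+0.002713j on G[2,3]
L2: Y=0.000-0.1827j on G[1,2]
C4: Y=0.000+0.05392j on G[3,1]
R4: Y=0.01600+0.000j on G[2,0]
C5: Y=0.000+0.02314j on G[2,3]
C6: Y=0.000+0.0008584j on G[0,2]
R5: Y=0.01353+0.000j on G[0,2]
R6: Y=0.05181+0.000j on G[3,2]
L3: Y=0.000-2.839j on G[1,3]
L4: Y=0.000-0.8887j on G[3,1]
R7: Y=0.0001290+0.000j on G[3,1]
I1: z[1]−=0.0031, z[2]+=0.0031
V1: row V1−V3=30.9, i_V1 at 1,3
solve → V1=0.7297+3.322j, V2=2.470-0.5711j, V3=-30.17+3.322j
aux → i_V1=-3.142+112.6j

3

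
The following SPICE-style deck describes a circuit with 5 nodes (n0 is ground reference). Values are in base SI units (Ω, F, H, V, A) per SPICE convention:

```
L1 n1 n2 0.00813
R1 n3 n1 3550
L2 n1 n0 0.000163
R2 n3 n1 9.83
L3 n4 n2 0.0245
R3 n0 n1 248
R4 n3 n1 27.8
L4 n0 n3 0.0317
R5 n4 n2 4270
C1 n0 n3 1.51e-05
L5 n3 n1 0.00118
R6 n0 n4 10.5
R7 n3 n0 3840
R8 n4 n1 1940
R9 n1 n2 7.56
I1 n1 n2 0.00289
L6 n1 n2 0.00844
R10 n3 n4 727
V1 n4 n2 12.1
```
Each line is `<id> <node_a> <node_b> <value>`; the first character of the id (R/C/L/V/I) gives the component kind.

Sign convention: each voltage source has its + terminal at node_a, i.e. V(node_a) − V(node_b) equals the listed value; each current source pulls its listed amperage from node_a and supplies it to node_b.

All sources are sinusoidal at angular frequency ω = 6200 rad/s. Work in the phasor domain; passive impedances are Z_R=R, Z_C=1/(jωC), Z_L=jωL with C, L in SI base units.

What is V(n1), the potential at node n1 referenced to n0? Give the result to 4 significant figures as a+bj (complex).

MNA unknowns: 4 node voltages V₁..V_4 plus 1 source current (V1)
L1: Y=0.000-0.01984j on G[1,2]
R1: Y=0.0002817+0.000j on G[3,1]
L2: Y=0.000-0.9895j on G[1,0]
R2: Y=0.1017+0.000j on G[3,1]
L3: Y=0.000-0.006583j on G[4,2]
R3: Y=0.004032+0.000j on G[0,1]
R4: Y=0.03597+0.000j on G[3,1]
L4: Y=0.000-0.005088j on G[0,3]
R5: Y=0.0002342+0.000j on G[4,2]
C1: Y=0.000+0.09362j on G[0,3]
L5: Y=0.000-0.1367j on G[3,1]
R6: Y=0.09524+0.000j on G[0,4]
R7: Y=0.0002604+0.000j on G[3,0]
R8: Y=0.0005155+0.000j on G[4,1]
R9: Y=0.1323+0.000j on G[1,2]
I1: z[1]−=0.00289, z[2]+=0.00289
L6: Y=0.000-0.01911j on G[1,2]
R10: Y=0.001376+0.000j on G[3,4]
V1: row V4−V2=12.1, i_V1 at 4,2
solve → V1=-0.1762-0.7389j, V2=-5.125-1.273j, V3=-0.5650-0.7651j, V4=6.975-1.273j
aux → i_V1=-0.6811+0.2018j

-0.1762-0.7389j V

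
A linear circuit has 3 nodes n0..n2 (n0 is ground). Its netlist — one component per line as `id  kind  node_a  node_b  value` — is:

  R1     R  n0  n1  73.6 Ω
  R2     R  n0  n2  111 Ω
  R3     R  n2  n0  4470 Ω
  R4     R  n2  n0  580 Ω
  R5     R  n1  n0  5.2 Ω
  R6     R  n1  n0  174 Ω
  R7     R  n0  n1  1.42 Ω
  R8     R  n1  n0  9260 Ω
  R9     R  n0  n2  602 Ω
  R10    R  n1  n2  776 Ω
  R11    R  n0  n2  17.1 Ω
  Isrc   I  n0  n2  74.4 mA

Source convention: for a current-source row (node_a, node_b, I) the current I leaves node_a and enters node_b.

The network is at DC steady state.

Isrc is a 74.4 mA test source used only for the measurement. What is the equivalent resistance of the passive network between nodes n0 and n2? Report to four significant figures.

MNA unknowns: 2 node voltages V₁..V_2
R1: Y=0.01359 on G[0,1]
R2: Y=0.009009 on G[0,2]
R3: Y=0.0002237 on G[2,0]
R4: Y=0.001724 on G[2,0]
R5: Y=0.1923 on G[1,0]
R6: Y=0.005747 on G[1,0]
R7: Y=0.7042 on G[0,1]
R8: Y=0.0001080 on G[1,0]
R9: Y=0.001661 on G[0,2]
R10: Y=0.001289 on G[1,2]
R11: Y=0.05848 on G[0,2]
Isrc: z[0]−=0.0744, z[2]+=0.0744
solve → V1=0.001444, V2=1.028

R_eq = 13.82 Ω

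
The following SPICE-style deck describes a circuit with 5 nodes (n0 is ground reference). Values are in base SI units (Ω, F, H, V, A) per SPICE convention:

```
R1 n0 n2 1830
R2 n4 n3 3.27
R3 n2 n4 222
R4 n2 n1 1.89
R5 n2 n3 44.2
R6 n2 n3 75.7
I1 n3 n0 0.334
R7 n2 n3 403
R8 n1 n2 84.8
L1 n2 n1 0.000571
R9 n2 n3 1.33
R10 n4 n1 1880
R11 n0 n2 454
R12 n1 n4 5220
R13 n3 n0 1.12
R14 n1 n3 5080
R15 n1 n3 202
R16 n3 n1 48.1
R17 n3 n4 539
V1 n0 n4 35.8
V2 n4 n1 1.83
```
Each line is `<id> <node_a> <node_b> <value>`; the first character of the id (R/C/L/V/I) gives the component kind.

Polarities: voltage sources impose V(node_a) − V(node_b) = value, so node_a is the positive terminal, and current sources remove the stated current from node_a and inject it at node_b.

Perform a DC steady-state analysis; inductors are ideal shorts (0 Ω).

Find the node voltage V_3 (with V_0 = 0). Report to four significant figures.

-20.86 V

MNA unknowns: 4 node voltages V₁..V_4 plus 3 source currents (L1, V1, V2)
R1: Y=0.0005464 on G[0,2]
R2: Y=0.3058 on G[4,3]
R3: Y=0.004505 on G[2,4]
R4: Y=0.5291 on G[2,1]
R5: Y=0.02262 on G[2,3]
R6: Y=0.01321 on G[2,3]
I1: z[3]−=0.334, z[0]+=0.334
R7: Y=0.002481 on G[2,3]
R8: Y=0.01179 on G[1,2]
L1: row V2−V1=0, i_L1 at 2,1
R9: Y=0.7519 on G[2,3]
R10: Y=0.0005319 on G[4,1]
R11: Y=0.002203 on G[0,2]
R12: Y=0.0001916 on G[1,4]
R13: Y=0.8929 on G[3,0]
R14: Y=0.0001969 on G[1,3]
R15: Y=0.004950 on G[1,3]
R16: Y=0.02079 on G[3,1]
R17: Y=0.001855 on G[3,4]
V1: row V0−V4=35.8, i_V1 at 0,4
V2: row V4−V1=1.83, i_V2 at 4,1
solve → V1=-37.63, V2=-37.63, V3=-20.86, V4=-35.80
aux → i_L1=13.37, i_V1=-18.39, i_V2=-13.80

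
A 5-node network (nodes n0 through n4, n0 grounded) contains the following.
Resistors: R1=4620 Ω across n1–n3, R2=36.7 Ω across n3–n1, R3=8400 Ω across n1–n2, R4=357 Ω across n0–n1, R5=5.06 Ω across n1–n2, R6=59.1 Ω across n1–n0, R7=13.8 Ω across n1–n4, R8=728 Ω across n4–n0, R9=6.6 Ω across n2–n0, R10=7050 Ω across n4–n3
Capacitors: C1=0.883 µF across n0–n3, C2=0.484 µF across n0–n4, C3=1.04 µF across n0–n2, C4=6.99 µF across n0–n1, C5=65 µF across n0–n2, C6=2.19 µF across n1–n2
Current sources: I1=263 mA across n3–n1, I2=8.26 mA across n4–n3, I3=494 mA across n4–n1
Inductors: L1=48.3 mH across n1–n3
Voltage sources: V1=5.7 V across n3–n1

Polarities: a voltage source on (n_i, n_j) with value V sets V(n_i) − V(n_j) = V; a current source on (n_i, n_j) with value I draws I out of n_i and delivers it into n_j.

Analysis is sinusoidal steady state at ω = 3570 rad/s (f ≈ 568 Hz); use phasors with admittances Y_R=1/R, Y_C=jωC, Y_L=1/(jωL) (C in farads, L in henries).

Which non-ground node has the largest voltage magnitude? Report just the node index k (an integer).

Element admittances at ω=3570 rad/s:
  Y(R1) = 0.0002165+0.000j S between n1,n3
  Y(C1) = 0.000+0.003152j S between n0,n3
  Y(R2) = 0.02725+0.000j S between n3,n1
  Y(C2) = 0.000+0.001728j S between n0,n4
  I1: injects 0.263 A into n1 (from n3)
  Y(R3) = 0.0001190+0.000j S between n1,n2
  Y(R4) = 0.002801+0.000j S between n0,n1
  Y(C3) = 0.000+0.003713j S between n0,n2
  Y(R5) = 0.1976+0.000j S between n1,n2
  Y(C4) = 0.000+0.02495j S between n0,n1
  Y(R6) = 0.01692+0.000j S between n1,n0
  Y(R7) = 0.07246+0.000j S between n1,n4
  I2: injects 0.00826 A into n3 (from n4)
  Y(C5) = 0.000+0.2320j S between n0,n2
  Y(C6) = 0.000+0.007818j S between n1,n2
  Y(L1) = 0.000-0.005799j S between n1,n3
  Y(R8) = 0.001374+0.000j S between n4,n0
  I3: injects 0.494 A into n1 (from n4)
  Y(R9) = 0.1515+0.000j S between n2,n0
  Y(R10) = 0.0001418+0.000j S between n4,n3
  V1: constraint V(n3)−V(n1) = 5.7
Assemble and solve the 5×5 MNA system:
  V(n1)=0.02983-0.06443j  V(n2)=-0.004470-0.03270j  V(n3)=5.730-0.06443j  V(n4)=-6.747+0.09434j
  i(V1)=-0.4133+0.01502j

4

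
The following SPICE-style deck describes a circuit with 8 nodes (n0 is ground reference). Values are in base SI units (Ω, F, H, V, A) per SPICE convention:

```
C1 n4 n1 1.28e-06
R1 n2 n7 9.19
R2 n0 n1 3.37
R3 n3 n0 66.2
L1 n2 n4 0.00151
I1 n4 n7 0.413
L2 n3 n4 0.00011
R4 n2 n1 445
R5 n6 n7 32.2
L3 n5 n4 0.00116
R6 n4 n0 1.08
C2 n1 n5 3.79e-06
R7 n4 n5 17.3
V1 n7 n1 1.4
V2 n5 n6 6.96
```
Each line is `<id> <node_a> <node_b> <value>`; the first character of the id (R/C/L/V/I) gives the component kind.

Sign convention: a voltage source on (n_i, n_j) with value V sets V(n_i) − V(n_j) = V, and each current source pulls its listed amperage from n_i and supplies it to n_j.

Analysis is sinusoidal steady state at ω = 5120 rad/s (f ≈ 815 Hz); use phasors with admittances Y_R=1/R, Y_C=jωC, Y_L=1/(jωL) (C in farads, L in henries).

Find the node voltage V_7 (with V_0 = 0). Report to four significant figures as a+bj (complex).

1.517+0.3172j V

Element admittances at ω=5120 rad/s:
  Y(C1) = 0.000+0.006554j S between n4,n1
  Y(R1) = 0.1088+0.000j S between n2,n7
  Y(R2) = 0.2967+0.000j S between n0,n1
  Y(R3) = 0.01511+0.000j S between n3,n0
  Y(L1) = 0.000-0.1293j S between n2,n4
  I1: injects 0.413 A into n7 (from n4)
  Y(L2) = 0.000-1.776j S between n3,n4
  Y(R4) = 0.002247+0.000j S between n2,n1
  Y(R5) = 0.03106+0.000j S between n6,n7
  Y(L3) = 0.000-0.1684j S between n5,n4
  Y(R6) = 0.9259+0.000j S between n4,n0
  Y(C2) = 0.000+0.01940j S between n1,n5
  Y(R7) = 0.05780+0.000j S between n4,n5
  V1: constraint V(n7)−V(n1) = 1.4
  V2: constraint V(n5)−V(n6) = 6.96
Assemble and solve the 9×9 MNA system:
  V(n1)=0.1165+0.3172j  V(n2)=0.4042+0.8307j  V(n3)=-0.03758-0.09971j  V(n4)=-0.03673-0.1000j  V(n5)=0.6413+1.216j  V(n6)=-6.319+1.216j  V(n7)=1.517+0.3172j
  i(V1)=0.04864+0.08379j  i(V2)=-0.2433+0.02791j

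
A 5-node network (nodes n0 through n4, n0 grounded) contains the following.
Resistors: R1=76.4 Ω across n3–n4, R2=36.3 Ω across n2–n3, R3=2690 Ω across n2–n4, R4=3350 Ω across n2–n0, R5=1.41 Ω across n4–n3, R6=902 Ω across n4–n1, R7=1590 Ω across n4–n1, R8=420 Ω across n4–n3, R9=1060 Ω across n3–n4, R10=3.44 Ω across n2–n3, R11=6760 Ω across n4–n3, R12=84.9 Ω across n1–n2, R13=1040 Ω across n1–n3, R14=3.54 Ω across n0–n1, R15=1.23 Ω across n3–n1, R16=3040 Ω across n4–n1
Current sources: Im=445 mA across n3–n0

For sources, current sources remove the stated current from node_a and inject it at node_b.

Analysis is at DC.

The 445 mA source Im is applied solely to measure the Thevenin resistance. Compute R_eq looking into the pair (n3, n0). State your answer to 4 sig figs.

MNA unknowns: 4 node voltages V₁..V_4
R1: Y=0.01309 on G[3,4]
R2: Y=0.02755 on G[2,3]
R3: Y=0.0003717 on G[2,4]
R4: Y=0.0002985 on G[2,0]
R5: Y=0.7092 on G[4,3]
R6: Y=0.001109 on G[4,1]
R7: Y=0.0006289 on G[4,1]
R8: Y=0.002381 on G[4,3]
R9: Y=0.0009434 on G[3,4]
R10: Y=0.2907 on G[2,3]
R11: Y=0.0001479 on G[4,3]
R12: Y=0.01178 on G[1,2]
R13: Y=0.0009615 on G[1,3]
R14: Y=0.2825 on G[0,1]
R15: Y=0.8130 on G[3,1]
R16: Y=0.0003289 on G[4,1]
Im: z[3]−=0.445, z[0]+=0.445
solve → V1=-1.573, V2=-2.089, V3=-2.110, V4=-2.109

R_eq = 4.742 Ω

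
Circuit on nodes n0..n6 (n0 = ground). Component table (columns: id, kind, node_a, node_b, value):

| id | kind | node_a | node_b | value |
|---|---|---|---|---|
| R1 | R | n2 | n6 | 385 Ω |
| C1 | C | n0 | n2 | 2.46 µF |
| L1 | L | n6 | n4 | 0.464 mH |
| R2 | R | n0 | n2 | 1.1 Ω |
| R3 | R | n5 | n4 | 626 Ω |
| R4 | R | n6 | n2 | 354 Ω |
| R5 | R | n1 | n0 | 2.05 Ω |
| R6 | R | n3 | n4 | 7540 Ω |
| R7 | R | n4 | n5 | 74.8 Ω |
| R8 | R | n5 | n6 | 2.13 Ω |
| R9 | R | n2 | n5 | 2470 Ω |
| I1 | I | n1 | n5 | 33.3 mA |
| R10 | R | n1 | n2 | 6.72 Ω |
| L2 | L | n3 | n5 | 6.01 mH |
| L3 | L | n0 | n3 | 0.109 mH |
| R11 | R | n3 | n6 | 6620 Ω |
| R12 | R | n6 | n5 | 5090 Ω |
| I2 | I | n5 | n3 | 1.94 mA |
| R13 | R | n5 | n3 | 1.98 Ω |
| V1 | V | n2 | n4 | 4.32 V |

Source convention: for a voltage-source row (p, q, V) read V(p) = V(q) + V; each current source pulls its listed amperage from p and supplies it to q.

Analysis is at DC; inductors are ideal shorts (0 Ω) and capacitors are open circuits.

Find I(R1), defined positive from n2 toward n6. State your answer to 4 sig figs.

Element admittances at DC:
  Y(R1) = 0.002597 S between n2,n6
  Y(C1) = 0.000 S between n0,n2
  L1: short n6↔n4 (DC inductor)
  Y(R2) = 0.9091 S between n0,n2
  Y(R3) = 0.001597 S between n5,n4
  Y(R4) = 0.002825 S between n6,n2
  Y(R5) = 0.4878 S between n1,n0
  Y(R6) = 0.0001326 S between n3,n4
  Y(R7) = 0.01337 S between n4,n5
  Y(R8) = 0.4695 S between n5,n6
  Y(R9) = 0.0004049 S between n2,n5
  I1: injects 0.0333 A into n5 (from n1)
  Y(R10) = 0.1488 S between n1,n2
  L2: short n3↔n5 (DC inductor)
  L3: short n0↔n3 (DC inductor)
  Y(R11) = 0.0001511 S between n3,n6
  Y(R12) = 0.0001965 S between n6,n5
  I2: injects 0.00194 A into n3 (from n5)
  Y(R13) = 0.5051 S between n5,n3
  V1: constraint V(n2)−V(n4) = 4.32
Assemble and solve the 10×10 MNA system:
  V(n1)=0.2711  V(n2)=1.384  V(n3)=0.000  V(n4)=-2.936  V(n5)=0.000  V(n6)=-2.936
  i(L1)=1.403  i(L2)=1.391  i(L3)=1.390  i(V1)=-1.447

0.01122 A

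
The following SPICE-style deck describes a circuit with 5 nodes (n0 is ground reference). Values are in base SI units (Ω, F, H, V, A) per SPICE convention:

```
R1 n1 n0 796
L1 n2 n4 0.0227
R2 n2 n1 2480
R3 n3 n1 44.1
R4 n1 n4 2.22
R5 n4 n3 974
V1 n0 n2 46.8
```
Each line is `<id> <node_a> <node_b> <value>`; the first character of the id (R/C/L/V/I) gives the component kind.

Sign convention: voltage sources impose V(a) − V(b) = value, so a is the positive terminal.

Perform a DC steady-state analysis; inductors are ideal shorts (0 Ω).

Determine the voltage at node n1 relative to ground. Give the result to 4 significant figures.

MNA unknowns: 4 node voltages V₁..V_4 plus 2 source currents (L1, V1)
R1: Y=0.001256 on G[1,0]
L1: row V2−V4=0, i_L1 at 2,4
R2: Y=0.0004032 on G[2,1]
R3: Y=0.02268 on G[3,1]
R4: Y=0.4505 on G[1,4]
R5: Y=0.001027 on G[4,3]
V1: row V0−V2=46.8, i_V1 at 0,2
solve → V1=-46.67, V2=-46.80, V3=-46.68, V4=-46.80
aux → i_L1=-0.05858, i_V1=-0.05863

-46.67 V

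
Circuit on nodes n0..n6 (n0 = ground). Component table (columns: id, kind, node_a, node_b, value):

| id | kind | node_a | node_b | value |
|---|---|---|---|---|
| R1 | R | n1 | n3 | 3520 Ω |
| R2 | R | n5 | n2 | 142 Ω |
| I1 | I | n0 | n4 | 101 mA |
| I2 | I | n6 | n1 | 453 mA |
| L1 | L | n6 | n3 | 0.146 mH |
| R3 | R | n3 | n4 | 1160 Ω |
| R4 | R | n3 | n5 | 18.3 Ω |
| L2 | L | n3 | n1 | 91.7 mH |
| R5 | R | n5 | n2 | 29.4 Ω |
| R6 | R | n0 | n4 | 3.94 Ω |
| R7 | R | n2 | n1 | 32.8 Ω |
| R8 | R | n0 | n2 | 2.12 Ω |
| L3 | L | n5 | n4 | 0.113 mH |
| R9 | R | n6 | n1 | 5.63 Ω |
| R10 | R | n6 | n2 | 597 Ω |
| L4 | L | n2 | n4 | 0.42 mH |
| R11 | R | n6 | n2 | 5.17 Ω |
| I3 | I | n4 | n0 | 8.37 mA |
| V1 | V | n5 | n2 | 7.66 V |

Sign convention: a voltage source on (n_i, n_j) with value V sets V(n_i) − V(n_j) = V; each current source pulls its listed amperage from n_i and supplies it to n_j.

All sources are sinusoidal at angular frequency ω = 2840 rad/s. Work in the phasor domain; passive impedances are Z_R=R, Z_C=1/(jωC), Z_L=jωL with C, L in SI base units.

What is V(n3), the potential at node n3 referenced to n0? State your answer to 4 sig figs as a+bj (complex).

-0.6837+0.1949j V

Apply KCL at each of the 6 non-ground nodes and solve the resulting linear system.
Node n1: branches {R1, I2, L2, R7, R9} → V_1 = 1.297+0.09062j
Node n2: branches {R2, R5, R7, R8, R10, L4, R11, V1} → V_2 = -1.980+0.08300j
Node n3: branches {R1, L1, R3, R4, L2} → V_3 = -0.6837+0.1949j
Node n4: branches {I1, R3, R6, L3, L4, I3} → V_4 = 4.046-0.1543j
Node n5: branches {R2, R4, R5, L3, V1} → V_5 = 5.680+0.08300j
Node n6: branches {I2, L1, R9, R10, R11} → V_6 = -0.6895+0.04894j
Source currents: i(V1)=-1.402+5.098j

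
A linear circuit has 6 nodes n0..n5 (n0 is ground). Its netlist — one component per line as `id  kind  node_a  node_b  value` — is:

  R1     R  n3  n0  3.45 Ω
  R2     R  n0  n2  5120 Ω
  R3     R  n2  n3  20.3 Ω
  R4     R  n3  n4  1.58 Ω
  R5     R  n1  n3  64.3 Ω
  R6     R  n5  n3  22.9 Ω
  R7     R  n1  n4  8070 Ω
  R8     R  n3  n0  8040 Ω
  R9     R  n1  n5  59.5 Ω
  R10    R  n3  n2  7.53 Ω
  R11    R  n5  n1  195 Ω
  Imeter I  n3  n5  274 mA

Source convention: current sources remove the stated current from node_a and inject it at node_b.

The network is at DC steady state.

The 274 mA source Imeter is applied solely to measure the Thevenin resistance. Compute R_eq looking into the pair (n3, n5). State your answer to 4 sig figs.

Apply KCL at each of the 5 non-ground nodes and solve the resulting linear system.
Node n1: branches {R5, R7, R9, R11} → V_1 = 3.026
Node n2: branches {R2, R3, R10} → V_2 = 0.000
Node n3: branches {R1, R3, R4, R5, R6, R8, R10, Imeter} → V_3 = 0.000
Node n4: branches {R4, R7} → V_4 = 0.0005923
Node n5: branches {R6, R9, R11, Imeter} → V_5 = 5.188

R_eq = 18.94 Ω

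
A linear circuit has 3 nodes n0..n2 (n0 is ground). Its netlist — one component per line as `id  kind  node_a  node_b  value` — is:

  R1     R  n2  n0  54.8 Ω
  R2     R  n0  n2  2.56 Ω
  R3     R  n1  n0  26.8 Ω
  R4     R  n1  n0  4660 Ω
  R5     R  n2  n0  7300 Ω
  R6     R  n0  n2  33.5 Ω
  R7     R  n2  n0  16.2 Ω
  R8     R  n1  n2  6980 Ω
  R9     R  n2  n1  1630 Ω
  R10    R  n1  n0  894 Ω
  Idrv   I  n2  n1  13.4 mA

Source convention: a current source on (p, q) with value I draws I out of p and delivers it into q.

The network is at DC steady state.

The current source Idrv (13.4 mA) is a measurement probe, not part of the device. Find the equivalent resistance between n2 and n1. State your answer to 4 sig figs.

R_eq = 27.30 Ω

Element admittances at DC:
  Y(R1) = 0.01825 S between n2,n0
  Y(R2) = 0.3906 S between n0,n2
  Y(R3) = 0.03731 S between n1,n0
  Y(R4) = 0.0002146 S between n1,n0
  Y(R5) = 0.0001370 S between n2,n0
  Y(R6) = 0.02985 S between n0,n2
  Y(R7) = 0.06173 S between n2,n0
  Y(R8) = 0.0001433 S between n1,n2
  Y(R9) = 0.0006135 S between n2,n1
  Y(R10) = 0.001119 S between n1,n0
  Idrv: injects 0.0134 A into n1 (from n2)
Assemble and solve the 2×2 MNA system:
  V(n1)=0.3396  V(n2)=-0.02622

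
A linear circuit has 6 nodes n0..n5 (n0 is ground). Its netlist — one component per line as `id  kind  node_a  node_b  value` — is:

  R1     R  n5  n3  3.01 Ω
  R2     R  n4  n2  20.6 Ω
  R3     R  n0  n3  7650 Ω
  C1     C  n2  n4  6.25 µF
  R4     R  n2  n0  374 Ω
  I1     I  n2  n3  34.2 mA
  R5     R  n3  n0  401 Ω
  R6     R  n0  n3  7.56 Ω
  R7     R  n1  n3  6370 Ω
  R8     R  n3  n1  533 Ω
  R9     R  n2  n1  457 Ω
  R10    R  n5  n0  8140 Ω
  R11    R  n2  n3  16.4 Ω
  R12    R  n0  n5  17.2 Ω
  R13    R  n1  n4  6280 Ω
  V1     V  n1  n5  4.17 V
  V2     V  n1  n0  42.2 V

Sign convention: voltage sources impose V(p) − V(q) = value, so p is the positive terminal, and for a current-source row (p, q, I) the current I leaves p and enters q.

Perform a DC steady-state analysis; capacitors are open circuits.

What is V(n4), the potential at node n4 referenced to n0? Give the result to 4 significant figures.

26.02 V

Apply KCL at each of the 5 non-ground nodes and solve the resulting linear system.
Node n1: branches {R7, R8, R9, R13, V1, V2} → V_1 = 42.20
Node n2: branches {R2, C1, R4, I1, R9, R11} → V_2 = 25.97
Node n3: branches {R1, R3, I1, R5, R6, R7, R8, R11} → V_3 = 27.05
Node n4: branches {R2, C1, R13} → V_4 = 26.02
Node n5: branches {R1, R10, R12, V1} → V_5 = 38.03
Source currents: i(V1)=5.865, i(V2)=-5.934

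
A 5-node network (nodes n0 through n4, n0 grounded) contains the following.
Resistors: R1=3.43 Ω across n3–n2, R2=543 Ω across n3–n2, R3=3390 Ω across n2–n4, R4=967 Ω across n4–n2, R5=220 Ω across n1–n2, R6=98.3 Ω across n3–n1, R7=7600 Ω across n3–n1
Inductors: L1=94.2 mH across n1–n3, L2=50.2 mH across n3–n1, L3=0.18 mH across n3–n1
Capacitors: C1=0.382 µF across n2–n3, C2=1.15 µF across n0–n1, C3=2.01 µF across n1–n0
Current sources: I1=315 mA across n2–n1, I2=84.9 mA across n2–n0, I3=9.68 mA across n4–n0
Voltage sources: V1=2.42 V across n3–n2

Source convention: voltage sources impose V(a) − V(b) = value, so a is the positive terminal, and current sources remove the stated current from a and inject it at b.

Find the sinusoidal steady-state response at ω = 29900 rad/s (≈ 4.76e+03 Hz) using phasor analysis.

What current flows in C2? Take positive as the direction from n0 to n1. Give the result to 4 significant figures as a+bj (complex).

0.03442+0.000j A

Apply KCL at each of the 4 non-ground nodes and solve the resulting linear system.
Node n1: branches {L1, L2, L3, C2, C3, I1, R5, R6, R7} → V_1 = 0.000+1.001j
Node n2: branches {R1, R2, R3, C1, I1, R4, R5, I2, V1} → V_2 = -2.589-1.119j
Node n3: branches {R1, L1, R2, L2, L3, C1, R6, R7, V1} → V_3 = -0.1685-1.119j
Node n4: branches {R3, R4, I3} → V_4 = -9.872-1.119j
Source currents: i(V1)=-0.3122-0.03728j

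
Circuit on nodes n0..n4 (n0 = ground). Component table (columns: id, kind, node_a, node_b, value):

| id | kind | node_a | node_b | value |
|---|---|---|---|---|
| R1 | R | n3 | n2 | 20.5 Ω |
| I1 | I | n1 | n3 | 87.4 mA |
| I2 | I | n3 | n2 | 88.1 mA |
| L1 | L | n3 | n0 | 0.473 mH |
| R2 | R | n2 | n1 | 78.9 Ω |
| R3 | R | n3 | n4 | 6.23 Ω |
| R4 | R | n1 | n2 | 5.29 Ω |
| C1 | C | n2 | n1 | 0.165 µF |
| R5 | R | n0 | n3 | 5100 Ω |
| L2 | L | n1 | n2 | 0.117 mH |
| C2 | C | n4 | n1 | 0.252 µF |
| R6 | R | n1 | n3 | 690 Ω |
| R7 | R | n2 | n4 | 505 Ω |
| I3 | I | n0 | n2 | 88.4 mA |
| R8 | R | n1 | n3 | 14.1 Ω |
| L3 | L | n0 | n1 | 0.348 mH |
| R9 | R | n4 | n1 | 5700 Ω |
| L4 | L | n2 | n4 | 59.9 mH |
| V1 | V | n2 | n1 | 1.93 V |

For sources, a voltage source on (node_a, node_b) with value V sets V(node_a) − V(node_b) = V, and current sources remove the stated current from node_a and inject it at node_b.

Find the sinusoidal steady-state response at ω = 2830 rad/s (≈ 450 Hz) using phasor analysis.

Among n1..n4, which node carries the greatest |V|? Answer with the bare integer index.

Apply KCL at each of the 4 non-ground nodes and solve the resulting linear system.
Node n1: branches {I1, R2, R4, C1, L2, C2, R6, R8, L3, R9, V1} → V_1 = -0.02535-0.001156j
Node n2: branches {R1, I2, R2, R4, C1, L2, R7, I3, L4, V1} → V_2 = 1.905-0.001156j
Node n3: branches {R1, I1, I2, L1, R3, R5, R6, R8} → V_3 = 0.03449+0.1199j
Node n4: branches {R3, C2, R7, R9, L4} → V_4 = 0.05553+0.05088j
Source currents: i(V1)=-0.3074+5.845j

2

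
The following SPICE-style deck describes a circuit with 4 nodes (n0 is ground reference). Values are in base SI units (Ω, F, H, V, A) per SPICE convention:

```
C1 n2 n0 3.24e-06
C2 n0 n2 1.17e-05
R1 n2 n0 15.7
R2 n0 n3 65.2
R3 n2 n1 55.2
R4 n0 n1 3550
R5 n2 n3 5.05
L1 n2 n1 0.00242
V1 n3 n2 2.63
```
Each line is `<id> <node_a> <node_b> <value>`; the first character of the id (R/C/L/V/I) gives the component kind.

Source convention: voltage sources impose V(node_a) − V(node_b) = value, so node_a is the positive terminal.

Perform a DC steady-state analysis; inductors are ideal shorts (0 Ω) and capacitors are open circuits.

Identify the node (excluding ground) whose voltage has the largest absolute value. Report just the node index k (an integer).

Element admittances at DC:
  Y(C1) = 0.000 S between n2,n0
  Y(C2) = 0.000 S between n0,n2
  Y(R1) = 0.06369 S between n2,n0
  Y(R2) = 0.01534 S between n0,n3
  Y(R3) = 0.01812 S between n2,n1
  Y(R4) = 0.0002817 S between n0,n1
  Y(R5) = 0.1980 S between n2,n3
  L1: short n2↔n1 (DC inductor)
  V1: constraint V(n3)−V(n2) = 2.63
Assemble and solve the 5×5 MNA system:
  V(n1)=-0.5086  V(n2)=-0.5086  V(n3)=2.121
  i(L1)=-0.0001433  i(V1)=-0.5533

3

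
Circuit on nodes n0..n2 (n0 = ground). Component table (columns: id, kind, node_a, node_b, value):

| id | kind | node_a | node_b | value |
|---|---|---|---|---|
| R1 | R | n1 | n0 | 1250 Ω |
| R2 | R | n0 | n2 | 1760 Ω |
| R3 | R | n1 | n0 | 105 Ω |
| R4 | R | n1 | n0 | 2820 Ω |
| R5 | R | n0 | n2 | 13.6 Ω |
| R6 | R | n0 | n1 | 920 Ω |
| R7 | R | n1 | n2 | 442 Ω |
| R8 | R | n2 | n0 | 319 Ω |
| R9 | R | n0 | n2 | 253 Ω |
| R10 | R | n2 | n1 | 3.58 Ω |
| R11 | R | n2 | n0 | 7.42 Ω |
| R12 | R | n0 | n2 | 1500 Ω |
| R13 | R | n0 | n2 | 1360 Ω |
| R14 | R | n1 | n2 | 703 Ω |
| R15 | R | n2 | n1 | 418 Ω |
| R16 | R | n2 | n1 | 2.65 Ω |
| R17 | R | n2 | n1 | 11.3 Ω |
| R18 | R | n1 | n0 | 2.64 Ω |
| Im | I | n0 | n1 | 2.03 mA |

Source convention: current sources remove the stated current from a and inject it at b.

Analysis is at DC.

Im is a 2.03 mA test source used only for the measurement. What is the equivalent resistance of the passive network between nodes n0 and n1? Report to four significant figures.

Element admittances at DC:
  Y(R1) = 0.0008000 S between n1,n0
  Y(R2) = 0.0005682 S between n0,n2
  Y(R3) = 0.009524 S between n1,n0
  Y(R4) = 0.0003546 S between n1,n0
  Y(R5) = 0.07353 S between n0,n2
  Y(R6) = 0.001087 S between n0,n1
  Y(R7) = 0.002262 S between n1,n2
  Y(R8) = 0.003135 S between n2,n0
  Y(R9) = 0.003953 S between n0,n2
  Y(R10) = 0.2793 S between n2,n1
  Y(R11) = 0.1348 S between n2,n0
  Y(R12) = 0.0006667 S between n0,n2
  Y(R13) = 0.0007353 S between n0,n2
  Y(R14) = 0.001422 S between n1,n2
  Y(R15) = 0.002392 S between n2,n1
  Y(R16) = 0.3774 S between n2,n1
  Y(R17) = 0.08850 S between n2,n1
  Y(R18) = 0.3788 S between n1,n0
  Im: injects 0.00203 A into n1 (from n0)
Assemble and solve the 2×2 MNA system:
  V(n1)=0.003631  V(n2)=0.002816

R_eq = 1.788 Ω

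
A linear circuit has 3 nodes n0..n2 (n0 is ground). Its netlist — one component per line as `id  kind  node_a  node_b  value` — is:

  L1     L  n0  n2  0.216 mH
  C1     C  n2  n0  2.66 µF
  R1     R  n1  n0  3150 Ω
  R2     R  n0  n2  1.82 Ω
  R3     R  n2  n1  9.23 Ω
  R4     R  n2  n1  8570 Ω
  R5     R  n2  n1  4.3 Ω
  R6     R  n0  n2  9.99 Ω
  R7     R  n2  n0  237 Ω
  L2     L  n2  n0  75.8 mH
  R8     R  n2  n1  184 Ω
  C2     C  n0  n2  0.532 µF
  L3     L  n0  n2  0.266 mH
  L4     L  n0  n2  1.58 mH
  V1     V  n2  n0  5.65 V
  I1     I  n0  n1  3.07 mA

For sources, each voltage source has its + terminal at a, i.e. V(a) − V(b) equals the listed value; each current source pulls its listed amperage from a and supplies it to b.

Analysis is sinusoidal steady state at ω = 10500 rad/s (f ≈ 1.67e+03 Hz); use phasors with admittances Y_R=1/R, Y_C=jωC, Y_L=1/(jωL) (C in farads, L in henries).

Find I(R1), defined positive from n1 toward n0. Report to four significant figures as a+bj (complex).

Apply KCL at each of the 2 non-ground nodes and solve the resulting linear system.
Node n1: branches {R1, R3, R4, R5, R8, I1} → V_1 = 5.654+0.000j
Node n2: branches {L1, C1, R2, R3, R4, R5, R6, R7, L2, R8, C2, L3, L4, V1} → V_2 = 5.650+0.000j
Source currents: i(V1)=-3.693+4.672j

0.001795+0.000j A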